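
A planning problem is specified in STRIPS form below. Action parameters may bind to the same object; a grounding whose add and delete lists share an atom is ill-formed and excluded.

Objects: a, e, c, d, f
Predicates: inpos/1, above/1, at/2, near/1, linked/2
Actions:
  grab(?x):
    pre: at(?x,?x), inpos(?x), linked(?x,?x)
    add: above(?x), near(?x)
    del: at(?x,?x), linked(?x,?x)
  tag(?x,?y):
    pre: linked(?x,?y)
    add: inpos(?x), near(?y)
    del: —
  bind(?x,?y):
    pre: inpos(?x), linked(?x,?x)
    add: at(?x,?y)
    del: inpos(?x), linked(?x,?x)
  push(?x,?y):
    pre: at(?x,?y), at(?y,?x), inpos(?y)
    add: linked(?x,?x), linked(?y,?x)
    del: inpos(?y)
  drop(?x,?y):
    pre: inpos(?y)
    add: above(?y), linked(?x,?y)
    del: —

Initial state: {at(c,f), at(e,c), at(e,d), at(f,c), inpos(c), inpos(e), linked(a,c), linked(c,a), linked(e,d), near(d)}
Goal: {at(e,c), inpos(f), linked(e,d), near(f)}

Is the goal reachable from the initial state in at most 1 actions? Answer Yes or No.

1. push(f,c)  →  {at(c,f), at(e,c), at(e,d), at(f,c), inpos(e), linked(a,c), linked(c,a), linked(c,f), linked(e,d), linked(f,f), near(d)}
2. tag(f,f)  →  {at(c,f), at(e,c), at(e,d), at(f,c), inpos(e), inpos(f), linked(a,c), linked(c,a), linked(c,f), linked(e,d), linked(f,f), near(d), near(f)}
optimal plan length = 2; 2 > 1

No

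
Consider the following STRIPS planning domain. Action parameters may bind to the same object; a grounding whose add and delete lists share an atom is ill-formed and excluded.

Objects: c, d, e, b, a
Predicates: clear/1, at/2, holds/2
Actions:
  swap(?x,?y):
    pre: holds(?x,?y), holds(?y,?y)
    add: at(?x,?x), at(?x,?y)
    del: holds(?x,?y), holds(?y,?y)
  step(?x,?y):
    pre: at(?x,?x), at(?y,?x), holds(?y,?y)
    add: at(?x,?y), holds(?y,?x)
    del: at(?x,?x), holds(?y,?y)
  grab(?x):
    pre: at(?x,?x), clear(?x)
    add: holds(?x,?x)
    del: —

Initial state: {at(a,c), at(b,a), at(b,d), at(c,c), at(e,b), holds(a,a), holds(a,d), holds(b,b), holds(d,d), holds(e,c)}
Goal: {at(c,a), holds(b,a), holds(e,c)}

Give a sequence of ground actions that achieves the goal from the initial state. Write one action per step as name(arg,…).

swap(a,d); step(c,a); step(a,b)

1. swap(a,d)  →  {at(a,a), at(a,c), at(a,d), at(b,a), at(b,d), at(c,c), at(e,b), holds(a,a), holds(b,b), holds(e,c)}
2. step(c,a)  →  {at(a,a), at(a,c), at(a,d), at(b,a), at(b,d), at(c,a), at(e,b), holds(a,c), holds(b,b), holds(e,c)}
3. step(a,b)  →  {at(a,b), at(a,c), at(a,d), at(b,a), at(b,d), at(c,a), at(e,b), holds(a,c), holds(b,a), holds(e,c)}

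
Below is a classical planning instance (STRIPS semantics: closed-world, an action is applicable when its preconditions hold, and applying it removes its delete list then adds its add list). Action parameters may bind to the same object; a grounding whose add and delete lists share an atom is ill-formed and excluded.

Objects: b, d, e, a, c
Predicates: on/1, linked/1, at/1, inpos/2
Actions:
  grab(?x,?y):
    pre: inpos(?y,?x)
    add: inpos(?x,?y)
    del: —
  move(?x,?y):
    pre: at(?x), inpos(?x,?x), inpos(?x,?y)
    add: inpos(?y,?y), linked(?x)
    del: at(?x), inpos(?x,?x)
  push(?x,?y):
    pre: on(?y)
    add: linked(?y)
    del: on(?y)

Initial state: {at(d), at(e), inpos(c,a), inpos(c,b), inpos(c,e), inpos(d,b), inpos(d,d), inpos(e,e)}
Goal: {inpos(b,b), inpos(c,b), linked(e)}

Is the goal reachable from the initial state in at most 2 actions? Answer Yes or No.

1. grab(e,c)  →  {at(d), at(e), inpos(c,a), inpos(c,b), inpos(c,e), inpos(d,b), inpos(d,d), inpos(e,c), inpos(e,e)}
2. move(d,b)  →  {at(e), inpos(b,b), inpos(c,a), inpos(c,b), inpos(c,e), inpos(d,b), inpos(e,c), inpos(e,e), linked(d)}
3. move(e,c)  →  {inpos(b,b), inpos(c,a), inpos(c,b), inpos(c,c), inpos(c,e), inpos(d,b), inpos(e,c), linked(d), linked(e)}
optimal plan length = 3; 3 > 2

No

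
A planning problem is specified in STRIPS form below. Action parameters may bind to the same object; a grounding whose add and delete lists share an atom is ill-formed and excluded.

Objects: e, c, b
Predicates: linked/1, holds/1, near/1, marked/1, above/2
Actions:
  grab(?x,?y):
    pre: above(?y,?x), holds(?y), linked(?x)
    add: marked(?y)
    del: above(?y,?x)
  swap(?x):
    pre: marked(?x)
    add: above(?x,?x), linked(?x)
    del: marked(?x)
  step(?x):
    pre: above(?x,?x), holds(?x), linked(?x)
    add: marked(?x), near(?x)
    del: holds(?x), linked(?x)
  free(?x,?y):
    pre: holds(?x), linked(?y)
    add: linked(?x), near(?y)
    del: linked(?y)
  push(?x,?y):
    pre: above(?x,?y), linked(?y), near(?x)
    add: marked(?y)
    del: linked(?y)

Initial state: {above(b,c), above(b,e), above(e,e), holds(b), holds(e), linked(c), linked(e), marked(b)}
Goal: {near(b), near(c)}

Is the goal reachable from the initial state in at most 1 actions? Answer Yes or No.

1. free(b,c)  →  {above(b,c), above(b,e), above(e,e), holds(b), holds(e), linked(b), linked(e), marked(b), near(c)}
2. free(e,b)  →  {above(b,c), above(b,e), above(e,e), holds(b), holds(e), linked(e), marked(b), near(b), near(c)}
optimal plan length = 2; 2 > 1

No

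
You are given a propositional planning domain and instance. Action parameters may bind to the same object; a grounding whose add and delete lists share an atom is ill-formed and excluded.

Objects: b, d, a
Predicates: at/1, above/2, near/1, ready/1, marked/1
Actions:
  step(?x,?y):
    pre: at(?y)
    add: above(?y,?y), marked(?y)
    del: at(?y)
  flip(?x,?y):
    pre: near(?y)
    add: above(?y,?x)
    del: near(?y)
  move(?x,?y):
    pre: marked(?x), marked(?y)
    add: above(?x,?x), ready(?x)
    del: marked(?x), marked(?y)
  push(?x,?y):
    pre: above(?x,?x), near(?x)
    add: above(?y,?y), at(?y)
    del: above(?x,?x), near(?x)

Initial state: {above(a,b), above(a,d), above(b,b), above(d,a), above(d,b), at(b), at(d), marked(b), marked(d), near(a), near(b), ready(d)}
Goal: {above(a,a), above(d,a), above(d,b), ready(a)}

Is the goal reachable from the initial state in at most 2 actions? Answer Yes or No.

No

1. push(b,a)  →  {above(a,a), above(a,b), above(a,d), above(d,a), above(d,b), at(a), at(b), at(d), marked(b), marked(d), near(a), ready(d)}
2. step(b,a)  →  {above(a,a), above(a,b), above(a,d), above(d,a), above(d,b), at(b), at(d), marked(a), marked(b), marked(d), near(a), ready(d)}
3. move(a,b)  →  {above(a,a), above(a,b), above(a,d), above(d,a), above(d,b), at(b), at(d), marked(d), near(a), ready(a), ready(d)}
optimal plan length = 3; 3 > 2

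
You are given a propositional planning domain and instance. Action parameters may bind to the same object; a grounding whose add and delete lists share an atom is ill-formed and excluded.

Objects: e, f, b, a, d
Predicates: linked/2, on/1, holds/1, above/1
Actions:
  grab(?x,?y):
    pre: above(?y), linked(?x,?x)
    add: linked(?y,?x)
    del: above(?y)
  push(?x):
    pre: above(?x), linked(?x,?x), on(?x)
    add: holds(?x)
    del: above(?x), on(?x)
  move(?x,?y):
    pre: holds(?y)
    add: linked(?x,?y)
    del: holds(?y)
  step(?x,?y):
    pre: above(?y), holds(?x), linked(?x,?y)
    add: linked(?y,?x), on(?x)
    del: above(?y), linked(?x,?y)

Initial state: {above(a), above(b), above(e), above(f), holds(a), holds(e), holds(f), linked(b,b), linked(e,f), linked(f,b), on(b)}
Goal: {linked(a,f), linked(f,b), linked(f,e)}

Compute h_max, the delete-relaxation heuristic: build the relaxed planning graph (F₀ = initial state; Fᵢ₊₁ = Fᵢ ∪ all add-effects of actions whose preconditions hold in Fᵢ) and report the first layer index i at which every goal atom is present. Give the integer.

1

F0 = init (11 atoms)
F1 = F0 ∪ {holds(b), linked(a,a), linked(a,b), linked(a,e), linked(a,f), linked(b,a), linked(b,e), linked(b,f), linked(d,a), linked(d,e), linked(d,f), linked(e,a), linked(e,b), linked(e,e), linked(f,a), linked(f,e), linked(f,f), on(e), on(f)}  (30 atoms)
goal ⊆ F1  ⇒  h_max = 1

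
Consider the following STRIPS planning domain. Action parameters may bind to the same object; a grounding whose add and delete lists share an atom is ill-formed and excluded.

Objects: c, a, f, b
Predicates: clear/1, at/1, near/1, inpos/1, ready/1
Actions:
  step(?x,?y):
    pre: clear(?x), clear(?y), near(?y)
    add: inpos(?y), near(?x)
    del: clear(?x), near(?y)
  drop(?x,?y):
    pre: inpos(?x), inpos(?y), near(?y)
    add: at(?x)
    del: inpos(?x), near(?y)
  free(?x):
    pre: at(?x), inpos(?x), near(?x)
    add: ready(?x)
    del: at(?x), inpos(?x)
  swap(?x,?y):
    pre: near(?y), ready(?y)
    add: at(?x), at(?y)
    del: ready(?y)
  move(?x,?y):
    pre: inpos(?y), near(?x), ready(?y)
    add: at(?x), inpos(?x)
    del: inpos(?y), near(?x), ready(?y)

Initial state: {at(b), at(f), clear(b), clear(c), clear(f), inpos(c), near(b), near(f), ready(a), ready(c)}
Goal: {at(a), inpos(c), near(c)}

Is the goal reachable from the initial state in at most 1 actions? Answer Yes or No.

1. step(c,f)  →  {at(b), at(f), clear(b), clear(f), inpos(c), inpos(f), near(b), near(c), ready(a), ready(c)}
2. swap(a,c)  →  {at(a), at(b), at(c), at(f), clear(b), clear(f), inpos(c), inpos(f), near(b), near(c), ready(a)}
optimal plan length = 2; 2 > 1

No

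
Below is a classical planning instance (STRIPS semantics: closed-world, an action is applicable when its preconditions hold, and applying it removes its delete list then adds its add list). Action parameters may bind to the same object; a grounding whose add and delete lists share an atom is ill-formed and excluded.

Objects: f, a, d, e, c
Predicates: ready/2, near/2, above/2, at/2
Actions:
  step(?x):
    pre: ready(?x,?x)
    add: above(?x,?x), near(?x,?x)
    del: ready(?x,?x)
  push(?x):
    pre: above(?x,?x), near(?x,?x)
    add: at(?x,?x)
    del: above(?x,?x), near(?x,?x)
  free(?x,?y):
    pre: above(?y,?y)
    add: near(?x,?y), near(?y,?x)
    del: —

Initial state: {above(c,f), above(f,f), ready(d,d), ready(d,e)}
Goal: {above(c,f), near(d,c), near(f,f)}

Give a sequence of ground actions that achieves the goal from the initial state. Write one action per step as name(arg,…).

1. step(d)  →  {above(c,f), above(d,d), above(f,f), near(d,d), ready(d,e)}
2. free(f,f)  →  {above(c,f), above(d,d), above(f,f), near(d,d), near(f,f), ready(d,e)}
3. free(c,d)  →  {above(c,f), above(d,d), above(f,f), near(c,d), near(d,c), near(d,d), near(f,f), ready(d,e)}

step(d); free(f,f); free(c,d)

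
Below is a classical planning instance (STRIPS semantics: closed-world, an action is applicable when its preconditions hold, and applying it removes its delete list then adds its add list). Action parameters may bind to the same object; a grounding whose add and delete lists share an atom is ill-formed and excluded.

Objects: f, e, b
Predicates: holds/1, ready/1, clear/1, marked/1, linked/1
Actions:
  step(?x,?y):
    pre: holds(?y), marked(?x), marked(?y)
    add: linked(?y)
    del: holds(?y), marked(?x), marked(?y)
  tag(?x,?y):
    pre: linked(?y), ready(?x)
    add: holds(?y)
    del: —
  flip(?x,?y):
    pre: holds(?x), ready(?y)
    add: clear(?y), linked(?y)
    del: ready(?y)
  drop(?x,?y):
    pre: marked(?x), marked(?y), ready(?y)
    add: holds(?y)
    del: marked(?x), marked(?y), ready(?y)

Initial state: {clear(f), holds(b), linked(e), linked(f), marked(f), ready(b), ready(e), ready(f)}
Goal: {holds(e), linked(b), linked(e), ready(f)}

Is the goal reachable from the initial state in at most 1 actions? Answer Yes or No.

No

1. tag(f,e)  →  {clear(f), holds(b), holds(e), linked(e), linked(f), marked(f), ready(b), ready(e), ready(f)}
2. flip(e,b)  →  {clear(b), clear(f), holds(b), holds(e), linked(b), linked(e), linked(f), marked(f), ready(e), ready(f)}
optimal plan length = 2; 2 > 1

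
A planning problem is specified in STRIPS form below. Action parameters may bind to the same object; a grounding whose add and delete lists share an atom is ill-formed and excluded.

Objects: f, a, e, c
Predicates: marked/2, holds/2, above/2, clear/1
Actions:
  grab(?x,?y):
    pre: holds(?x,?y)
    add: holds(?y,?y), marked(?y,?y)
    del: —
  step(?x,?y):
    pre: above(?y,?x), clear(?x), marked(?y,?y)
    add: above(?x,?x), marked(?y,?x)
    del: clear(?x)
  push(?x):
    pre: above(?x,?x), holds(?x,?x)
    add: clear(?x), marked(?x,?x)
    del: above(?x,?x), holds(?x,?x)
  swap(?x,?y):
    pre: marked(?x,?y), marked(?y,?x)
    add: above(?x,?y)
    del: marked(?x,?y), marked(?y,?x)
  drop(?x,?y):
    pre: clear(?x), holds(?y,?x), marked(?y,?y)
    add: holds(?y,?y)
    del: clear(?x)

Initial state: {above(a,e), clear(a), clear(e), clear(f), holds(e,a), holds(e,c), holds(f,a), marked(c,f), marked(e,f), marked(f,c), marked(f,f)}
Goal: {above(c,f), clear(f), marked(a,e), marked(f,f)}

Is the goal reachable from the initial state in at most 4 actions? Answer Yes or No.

Yes

1. grab(f,a)  →  {above(a,e), clear(a), clear(e), clear(f), holds(a,a), holds(e,a), holds(e,c), holds(f,a), marked(a,a), marked(c,f), marked(e,f), marked(f,c), marked(f,f)}
2. step(e,a)  →  {above(a,e), above(e,e), clear(a), clear(f), holds(a,a), holds(e,a), holds(e,c), holds(f,a), marked(a,a), marked(a,e), marked(c,f), marked(e,f), marked(f,c), marked(f,f)}
3. swap(c,f)  →  {above(a,e), above(c,f), above(e,e), clear(a), clear(f), holds(a,a), holds(e,a), holds(e,c), holds(f,a), marked(a,a), marked(a,e), marked(e,f), marked(f,f)}
optimal plan length = 3; 3 ≤ 4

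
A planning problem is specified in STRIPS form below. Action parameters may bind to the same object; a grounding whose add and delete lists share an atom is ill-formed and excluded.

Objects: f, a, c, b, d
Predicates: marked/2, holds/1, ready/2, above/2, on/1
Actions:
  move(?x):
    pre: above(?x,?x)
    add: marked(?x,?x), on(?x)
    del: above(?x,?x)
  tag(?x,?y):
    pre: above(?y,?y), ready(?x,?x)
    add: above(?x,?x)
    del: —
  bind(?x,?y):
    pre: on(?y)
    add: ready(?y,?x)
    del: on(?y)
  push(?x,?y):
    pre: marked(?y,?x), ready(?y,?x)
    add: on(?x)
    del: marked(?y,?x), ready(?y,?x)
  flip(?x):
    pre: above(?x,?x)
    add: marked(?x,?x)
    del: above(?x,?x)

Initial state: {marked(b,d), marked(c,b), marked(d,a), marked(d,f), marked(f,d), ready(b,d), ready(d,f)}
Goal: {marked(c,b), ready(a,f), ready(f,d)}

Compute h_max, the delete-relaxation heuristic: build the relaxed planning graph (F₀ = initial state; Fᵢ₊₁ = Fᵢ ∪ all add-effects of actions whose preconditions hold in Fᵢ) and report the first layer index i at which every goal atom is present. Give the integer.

F0 = init (7 atoms)
F1 = F0 ∪ {on(d), on(f)}  (9 atoms)
F2 = F1 ∪ {ready(d,a), ready(d,b), ready(d,c), ready(d,d), ready(f,a), ready(f,b), ready(f,c), ready(f,d), ready(f,f)}  (18 atoms)
F3 = F2 ∪ {on(a)}  (19 atoms)
F4 = F3 ∪ {ready(a,a), ready(a,b), ready(a,c), ready(a,d), ready(a,f)}  (24 atoms)
goal ⊆ F4  ⇒  h_max = 4

4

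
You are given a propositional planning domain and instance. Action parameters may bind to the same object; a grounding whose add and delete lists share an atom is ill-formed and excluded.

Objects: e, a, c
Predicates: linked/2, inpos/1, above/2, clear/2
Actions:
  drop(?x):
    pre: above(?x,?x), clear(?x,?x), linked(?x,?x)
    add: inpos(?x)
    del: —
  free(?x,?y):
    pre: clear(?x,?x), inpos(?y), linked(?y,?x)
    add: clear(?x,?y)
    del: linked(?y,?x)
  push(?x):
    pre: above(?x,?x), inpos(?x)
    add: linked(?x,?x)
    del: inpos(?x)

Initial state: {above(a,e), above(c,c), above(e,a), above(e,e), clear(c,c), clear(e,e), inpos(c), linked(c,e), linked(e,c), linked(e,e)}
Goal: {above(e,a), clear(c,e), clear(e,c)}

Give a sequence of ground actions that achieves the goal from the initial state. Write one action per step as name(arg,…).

drop(e); free(e,c); free(c,e)

1. drop(e)  →  {above(a,e), above(c,c), above(e,a), above(e,e), clear(c,c), clear(e,e), inpos(c), inpos(e), linked(c,e), linked(e,c), linked(e,e)}
2. free(e,c)  →  {above(a,e), above(c,c), above(e,a), above(e,e), clear(c,c), clear(e,c), clear(e,e), inpos(c), inpos(e), linked(e,c), linked(e,e)}
3. free(c,e)  →  {above(a,e), above(c,c), above(e,a), above(e,e), clear(c,c), clear(c,e), clear(e,c), clear(e,e), inpos(c), inpos(e), linked(e,e)}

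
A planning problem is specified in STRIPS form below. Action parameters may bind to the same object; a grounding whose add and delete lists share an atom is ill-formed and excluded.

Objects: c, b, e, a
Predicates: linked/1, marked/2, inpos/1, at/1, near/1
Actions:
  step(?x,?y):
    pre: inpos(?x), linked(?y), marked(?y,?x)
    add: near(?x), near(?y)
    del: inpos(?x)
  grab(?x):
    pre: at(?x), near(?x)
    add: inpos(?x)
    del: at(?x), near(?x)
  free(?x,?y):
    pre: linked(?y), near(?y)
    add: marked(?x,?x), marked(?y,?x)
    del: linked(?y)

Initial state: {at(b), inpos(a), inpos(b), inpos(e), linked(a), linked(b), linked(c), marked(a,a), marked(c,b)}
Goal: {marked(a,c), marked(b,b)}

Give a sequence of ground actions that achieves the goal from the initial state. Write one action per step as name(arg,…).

step(b,c); step(a,a); free(c,a); free(b,c)

1. step(b,c)  →  {at(b), inpos(a), inpos(e), linked(a), linked(b), linked(c), marked(a,a), marked(c,b), near(b), near(c)}
2. step(a,a)  →  {at(b), inpos(e), linked(a), linked(b), linked(c), marked(a,a), marked(c,b), near(a), near(b), near(c)}
3. free(c,a)  →  {at(b), inpos(e), linked(b), linked(c), marked(a,a), marked(a,c), marked(c,b), marked(c,c), near(a), near(b), near(c)}
4. free(b,c)  →  {at(b), inpos(e), linked(b), marked(a,a), marked(a,c), marked(b,b), marked(c,b), marked(c,c), near(a), near(b), near(c)}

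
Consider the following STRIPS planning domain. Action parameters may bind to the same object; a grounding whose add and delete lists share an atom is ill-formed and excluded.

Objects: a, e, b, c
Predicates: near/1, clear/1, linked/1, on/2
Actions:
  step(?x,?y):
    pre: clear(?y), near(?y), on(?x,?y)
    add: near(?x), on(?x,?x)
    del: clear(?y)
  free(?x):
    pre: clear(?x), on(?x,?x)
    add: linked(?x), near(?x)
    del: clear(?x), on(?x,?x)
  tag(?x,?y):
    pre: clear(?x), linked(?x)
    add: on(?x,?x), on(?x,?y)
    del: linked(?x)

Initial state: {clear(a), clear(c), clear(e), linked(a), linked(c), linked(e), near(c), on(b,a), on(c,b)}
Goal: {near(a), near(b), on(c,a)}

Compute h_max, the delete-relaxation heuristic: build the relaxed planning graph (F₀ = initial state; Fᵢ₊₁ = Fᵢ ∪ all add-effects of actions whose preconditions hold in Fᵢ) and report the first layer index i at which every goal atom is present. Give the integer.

3

F0 = init (9 atoms)
F1 = F0 ∪ {on(a,a), on(a,b), on(a,c), on(a,e), on(c,a), on(c,c), on(c,e), on(e,a), on(e,b), on(e,c), on(e,e)}  (20 atoms)
F2 = F1 ∪ {near(a), near(e)}  (22 atoms)
F3 = F2 ∪ {near(b), on(b,b)}  (24 atoms)
goal ⊆ F3  ⇒  h_max = 3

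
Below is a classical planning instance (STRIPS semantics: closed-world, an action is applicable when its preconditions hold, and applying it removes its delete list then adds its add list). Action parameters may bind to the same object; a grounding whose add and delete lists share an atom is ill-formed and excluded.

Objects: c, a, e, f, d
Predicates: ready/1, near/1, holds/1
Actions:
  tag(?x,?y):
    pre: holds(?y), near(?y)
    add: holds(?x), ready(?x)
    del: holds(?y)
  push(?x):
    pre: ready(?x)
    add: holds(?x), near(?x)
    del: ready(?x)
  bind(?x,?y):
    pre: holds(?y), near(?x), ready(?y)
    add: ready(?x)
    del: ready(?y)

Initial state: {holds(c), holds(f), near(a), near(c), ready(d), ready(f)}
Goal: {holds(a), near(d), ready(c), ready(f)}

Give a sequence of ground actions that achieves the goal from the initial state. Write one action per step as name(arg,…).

1. tag(a,c)  →  {holds(a), holds(f), near(a), near(c), ready(a), ready(d), ready(f)}
2. push(d)  →  {holds(a), holds(d), holds(f), near(a), near(c), near(d), ready(a), ready(f)}
3. tag(c,d)  →  {holds(a), holds(c), holds(f), near(a), near(c), near(d), ready(a), ready(c), ready(f)}

tag(a,c); push(d); tag(c,d)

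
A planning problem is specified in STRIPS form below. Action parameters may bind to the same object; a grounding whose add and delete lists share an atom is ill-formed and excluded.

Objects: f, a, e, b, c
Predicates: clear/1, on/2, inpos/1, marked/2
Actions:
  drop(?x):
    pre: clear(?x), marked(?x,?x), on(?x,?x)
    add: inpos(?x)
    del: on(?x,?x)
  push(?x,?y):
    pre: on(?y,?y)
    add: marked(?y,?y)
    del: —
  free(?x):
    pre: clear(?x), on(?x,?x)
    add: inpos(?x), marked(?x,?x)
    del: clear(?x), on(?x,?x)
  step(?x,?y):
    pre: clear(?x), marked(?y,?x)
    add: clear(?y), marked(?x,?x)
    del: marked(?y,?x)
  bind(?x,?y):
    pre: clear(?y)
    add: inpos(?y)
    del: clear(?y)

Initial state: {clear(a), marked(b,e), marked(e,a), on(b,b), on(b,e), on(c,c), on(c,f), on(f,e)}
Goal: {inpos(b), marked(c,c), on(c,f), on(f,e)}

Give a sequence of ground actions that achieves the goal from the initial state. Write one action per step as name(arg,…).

push(f,c); step(a,e); step(e,b); free(b)

1. push(f,c)  →  {clear(a), marked(b,e), marked(c,c), marked(e,a), on(b,b), on(b,e), on(c,c), on(c,f), on(f,e)}
2. step(a,e)  →  {clear(a), clear(e), marked(a,a), marked(b,e), marked(c,c), on(b,b), on(b,e), on(c,c), on(c,f), on(f,e)}
3. step(e,b)  →  {clear(a), clear(b), clear(e), marked(a,a), marked(c,c), marked(e,e), on(b,b), on(b,e), on(c,c), on(c,f), on(f,e)}
4. free(b)  →  {clear(a), clear(e), inpos(b), marked(a,a), marked(b,b), marked(c,c), marked(e,e), on(b,e), on(c,c), on(c,f), on(f,e)}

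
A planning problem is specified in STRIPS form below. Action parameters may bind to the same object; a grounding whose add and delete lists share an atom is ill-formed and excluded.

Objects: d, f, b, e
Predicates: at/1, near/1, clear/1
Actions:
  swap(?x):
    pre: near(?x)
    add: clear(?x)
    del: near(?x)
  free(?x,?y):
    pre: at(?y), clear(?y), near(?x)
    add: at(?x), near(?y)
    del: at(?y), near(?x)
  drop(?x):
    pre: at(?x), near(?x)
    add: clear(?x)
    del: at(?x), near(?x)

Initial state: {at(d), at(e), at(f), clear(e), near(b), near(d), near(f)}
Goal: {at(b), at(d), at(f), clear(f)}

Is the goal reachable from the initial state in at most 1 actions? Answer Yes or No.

No

1. swap(f)  →  {at(d), at(e), at(f), clear(e), clear(f), near(b), near(d)}
2. free(b,e)  →  {at(b), at(d), at(f), clear(e), clear(f), near(d), near(e)}
optimal plan length = 2; 2 > 1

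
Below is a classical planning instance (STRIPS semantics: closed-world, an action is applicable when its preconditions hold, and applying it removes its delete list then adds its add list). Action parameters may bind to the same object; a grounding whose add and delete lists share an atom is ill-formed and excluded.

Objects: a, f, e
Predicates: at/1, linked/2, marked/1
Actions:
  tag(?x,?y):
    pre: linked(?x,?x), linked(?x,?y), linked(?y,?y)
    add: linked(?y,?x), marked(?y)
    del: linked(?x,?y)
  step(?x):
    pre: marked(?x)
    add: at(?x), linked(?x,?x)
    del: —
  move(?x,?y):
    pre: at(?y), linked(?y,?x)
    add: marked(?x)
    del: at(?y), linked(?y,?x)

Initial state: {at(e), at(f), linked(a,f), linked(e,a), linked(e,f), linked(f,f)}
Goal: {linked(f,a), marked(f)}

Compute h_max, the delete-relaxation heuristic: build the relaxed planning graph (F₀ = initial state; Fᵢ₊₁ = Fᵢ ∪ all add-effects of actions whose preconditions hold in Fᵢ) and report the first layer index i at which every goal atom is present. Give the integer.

F0 = init (6 atoms)
F1 = F0 ∪ {marked(a), marked(f)}  (8 atoms)
F2 = F1 ∪ {at(a), linked(a,a)}  (10 atoms)
F3 = F2 ∪ {linked(f,a)}  (11 atoms)
goal ⊆ F3  ⇒  h_max = 3

3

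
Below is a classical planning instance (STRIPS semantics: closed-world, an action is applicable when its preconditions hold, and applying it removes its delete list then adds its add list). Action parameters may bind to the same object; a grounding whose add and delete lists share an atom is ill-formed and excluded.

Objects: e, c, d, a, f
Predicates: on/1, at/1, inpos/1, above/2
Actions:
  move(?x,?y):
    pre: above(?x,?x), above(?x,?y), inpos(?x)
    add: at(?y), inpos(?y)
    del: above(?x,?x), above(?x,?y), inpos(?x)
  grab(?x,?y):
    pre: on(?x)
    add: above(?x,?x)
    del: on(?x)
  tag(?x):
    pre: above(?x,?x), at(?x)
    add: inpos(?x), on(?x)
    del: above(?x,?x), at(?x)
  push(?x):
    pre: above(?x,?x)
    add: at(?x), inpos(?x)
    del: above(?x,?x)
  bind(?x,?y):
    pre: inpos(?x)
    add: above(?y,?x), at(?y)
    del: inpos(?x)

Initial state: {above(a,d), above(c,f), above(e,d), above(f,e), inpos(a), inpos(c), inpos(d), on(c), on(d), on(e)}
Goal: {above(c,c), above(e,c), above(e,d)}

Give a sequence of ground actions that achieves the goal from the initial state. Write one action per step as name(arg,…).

1. grab(c,e)  →  {above(a,d), above(c,c), above(c,f), above(e,d), above(f,e), inpos(a), inpos(c), inpos(d), on(d), on(e)}
2. bind(c,e)  →  {above(a,d), above(c,c), above(c,f), above(e,c), above(e,d), above(f,e), at(e), inpos(a), inpos(d), on(d), on(e)}

grab(c,e); bind(c,e)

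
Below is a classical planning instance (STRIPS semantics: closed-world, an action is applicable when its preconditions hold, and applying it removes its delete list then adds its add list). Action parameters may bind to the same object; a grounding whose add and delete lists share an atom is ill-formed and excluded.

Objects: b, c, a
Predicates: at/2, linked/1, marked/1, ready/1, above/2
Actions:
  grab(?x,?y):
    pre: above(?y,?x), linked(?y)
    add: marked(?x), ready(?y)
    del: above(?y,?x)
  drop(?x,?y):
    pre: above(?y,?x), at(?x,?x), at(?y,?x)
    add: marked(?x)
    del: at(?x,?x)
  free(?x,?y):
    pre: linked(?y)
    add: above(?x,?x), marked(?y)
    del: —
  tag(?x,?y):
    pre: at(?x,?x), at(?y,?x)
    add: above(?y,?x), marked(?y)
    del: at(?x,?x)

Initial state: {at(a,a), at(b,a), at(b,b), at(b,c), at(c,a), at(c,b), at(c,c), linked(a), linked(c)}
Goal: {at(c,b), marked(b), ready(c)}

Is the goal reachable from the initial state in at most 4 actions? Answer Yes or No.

1. tag(b,c)  →  {above(c,b), at(a,a), at(b,a), at(b,c), at(c,a), at(c,b), at(c,c), linked(a), linked(c), marked(c)}
2. grab(b,c)  →  {at(a,a), at(b,a), at(b,c), at(c,a), at(c,b), at(c,c), linked(a), linked(c), marked(b), marked(c), ready(c)}
optimal plan length = 2; 2 ≤ 4

Yes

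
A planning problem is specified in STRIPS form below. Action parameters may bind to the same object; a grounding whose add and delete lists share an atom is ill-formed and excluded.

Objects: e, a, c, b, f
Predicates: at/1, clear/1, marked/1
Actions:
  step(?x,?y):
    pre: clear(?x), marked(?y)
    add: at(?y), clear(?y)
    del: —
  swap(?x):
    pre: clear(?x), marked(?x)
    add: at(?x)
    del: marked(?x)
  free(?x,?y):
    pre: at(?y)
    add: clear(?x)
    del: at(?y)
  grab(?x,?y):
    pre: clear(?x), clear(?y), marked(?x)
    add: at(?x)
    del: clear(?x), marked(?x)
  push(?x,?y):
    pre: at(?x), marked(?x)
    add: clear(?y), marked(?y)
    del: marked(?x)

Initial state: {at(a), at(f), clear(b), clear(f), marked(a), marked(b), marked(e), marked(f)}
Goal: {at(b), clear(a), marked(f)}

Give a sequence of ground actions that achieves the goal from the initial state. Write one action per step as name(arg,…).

step(b,a); step(a,b)

1. step(b,a)  →  {at(a), at(f), clear(a), clear(b), clear(f), marked(a), marked(b), marked(e), marked(f)}
2. step(a,b)  →  {at(a), at(b), at(f), clear(a), clear(b), clear(f), marked(a), marked(b), marked(e), marked(f)}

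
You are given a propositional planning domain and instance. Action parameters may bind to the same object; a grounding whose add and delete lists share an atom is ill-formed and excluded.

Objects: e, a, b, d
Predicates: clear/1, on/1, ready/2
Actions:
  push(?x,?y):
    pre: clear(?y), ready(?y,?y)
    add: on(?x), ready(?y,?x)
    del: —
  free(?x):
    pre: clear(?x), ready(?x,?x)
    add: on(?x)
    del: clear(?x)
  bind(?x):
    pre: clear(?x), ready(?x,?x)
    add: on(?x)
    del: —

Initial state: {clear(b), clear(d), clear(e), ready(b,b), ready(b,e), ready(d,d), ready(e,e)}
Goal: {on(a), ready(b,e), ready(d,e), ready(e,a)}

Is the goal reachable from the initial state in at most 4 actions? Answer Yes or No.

1. push(e,d)  →  {clear(b), clear(d), clear(e), on(e), ready(b,b), ready(b,e), ready(d,d), ready(d,e), ready(e,e)}
2. push(a,e)  →  {clear(b), clear(d), clear(e), on(a), on(e), ready(b,b), ready(b,e), ready(d,d), ready(d,e), ready(e,a), ready(e,e)}
optimal plan length = 2; 2 ≤ 4

Yes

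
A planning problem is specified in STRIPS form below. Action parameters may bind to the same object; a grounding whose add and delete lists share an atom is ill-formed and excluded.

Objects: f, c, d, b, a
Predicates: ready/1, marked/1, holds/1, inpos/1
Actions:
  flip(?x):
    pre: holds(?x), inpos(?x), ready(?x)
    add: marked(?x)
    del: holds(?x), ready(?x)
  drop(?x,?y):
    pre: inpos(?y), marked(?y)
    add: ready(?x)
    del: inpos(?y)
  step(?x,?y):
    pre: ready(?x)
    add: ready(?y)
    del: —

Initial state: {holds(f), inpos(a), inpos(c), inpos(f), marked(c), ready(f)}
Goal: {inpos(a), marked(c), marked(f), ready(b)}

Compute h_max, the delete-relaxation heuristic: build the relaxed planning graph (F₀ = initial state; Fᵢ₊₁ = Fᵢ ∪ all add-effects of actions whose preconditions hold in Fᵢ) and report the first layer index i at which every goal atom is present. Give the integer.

F0 = init (6 atoms)
F1 = F0 ∪ {marked(f), ready(a), ready(b), ready(c), ready(d)}  (11 atoms)
goal ⊆ F1  ⇒  h_max = 1

1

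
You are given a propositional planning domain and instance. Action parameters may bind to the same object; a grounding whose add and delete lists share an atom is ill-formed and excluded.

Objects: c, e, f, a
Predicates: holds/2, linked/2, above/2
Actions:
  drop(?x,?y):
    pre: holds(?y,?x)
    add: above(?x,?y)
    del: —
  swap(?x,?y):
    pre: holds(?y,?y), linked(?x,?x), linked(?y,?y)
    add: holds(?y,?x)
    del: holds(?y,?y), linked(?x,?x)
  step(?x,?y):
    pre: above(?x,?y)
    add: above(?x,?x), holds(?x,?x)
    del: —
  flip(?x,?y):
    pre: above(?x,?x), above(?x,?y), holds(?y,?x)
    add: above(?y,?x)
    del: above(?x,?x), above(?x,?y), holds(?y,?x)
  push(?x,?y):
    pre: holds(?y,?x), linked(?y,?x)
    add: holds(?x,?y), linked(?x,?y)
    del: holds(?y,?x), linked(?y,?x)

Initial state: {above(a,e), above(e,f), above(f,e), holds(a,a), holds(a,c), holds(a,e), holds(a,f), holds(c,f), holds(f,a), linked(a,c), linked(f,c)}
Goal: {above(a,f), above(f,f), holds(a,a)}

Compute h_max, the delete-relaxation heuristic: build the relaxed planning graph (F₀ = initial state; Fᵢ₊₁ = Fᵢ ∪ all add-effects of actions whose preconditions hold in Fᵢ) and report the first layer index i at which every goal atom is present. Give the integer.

1

F0 = init (11 atoms)
F1 = F0 ∪ {above(a,a), above(a,f), above(c,a), above(e,a), above(e,e), above(f,a), above(f,c), above(f,f), holds(c,a), holds(e,e), holds(f,f), linked(c,a)}  (23 atoms)
goal ⊆ F1  ⇒  h_max = 1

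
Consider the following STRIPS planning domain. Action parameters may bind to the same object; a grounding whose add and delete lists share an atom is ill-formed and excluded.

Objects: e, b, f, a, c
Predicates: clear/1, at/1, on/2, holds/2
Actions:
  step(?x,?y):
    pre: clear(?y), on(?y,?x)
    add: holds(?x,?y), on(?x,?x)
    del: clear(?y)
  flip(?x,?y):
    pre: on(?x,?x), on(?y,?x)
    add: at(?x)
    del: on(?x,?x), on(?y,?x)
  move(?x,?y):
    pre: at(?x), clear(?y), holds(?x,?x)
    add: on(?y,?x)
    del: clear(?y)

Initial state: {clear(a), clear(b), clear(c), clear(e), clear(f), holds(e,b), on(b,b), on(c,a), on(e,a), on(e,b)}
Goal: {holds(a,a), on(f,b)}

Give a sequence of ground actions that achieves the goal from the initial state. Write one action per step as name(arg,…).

step(b,b); step(a,e); step(a,a); flip(b,e); move(b,f)

1. step(b,b)  →  {clear(a), clear(c), clear(e), clear(f), holds(b,b), holds(e,b), on(b,b), on(c,a), on(e,a), on(e,b)}
2. step(a,e)  →  {clear(a), clear(c), clear(f), holds(a,e), holds(b,b), holds(e,b), on(a,a), on(b,b), on(c,a), on(e,a), on(e,b)}
3. step(a,a)  →  {clear(c), clear(f), holds(a,a), holds(a,e), holds(b,b), holds(e,b), on(a,a), on(b,b), on(c,a), on(e,a), on(e,b)}
4. flip(b,e)  →  {at(b), clear(c), clear(f), holds(a,a), holds(a,e), holds(b,b), holds(e,b), on(a,a), on(c,a), on(e,a)}
5. move(b,f)  →  {at(b), clear(c), holds(a,a), holds(a,e), holds(b,b), holds(e,b), on(a,a), on(c,a), on(e,a), on(f,b)}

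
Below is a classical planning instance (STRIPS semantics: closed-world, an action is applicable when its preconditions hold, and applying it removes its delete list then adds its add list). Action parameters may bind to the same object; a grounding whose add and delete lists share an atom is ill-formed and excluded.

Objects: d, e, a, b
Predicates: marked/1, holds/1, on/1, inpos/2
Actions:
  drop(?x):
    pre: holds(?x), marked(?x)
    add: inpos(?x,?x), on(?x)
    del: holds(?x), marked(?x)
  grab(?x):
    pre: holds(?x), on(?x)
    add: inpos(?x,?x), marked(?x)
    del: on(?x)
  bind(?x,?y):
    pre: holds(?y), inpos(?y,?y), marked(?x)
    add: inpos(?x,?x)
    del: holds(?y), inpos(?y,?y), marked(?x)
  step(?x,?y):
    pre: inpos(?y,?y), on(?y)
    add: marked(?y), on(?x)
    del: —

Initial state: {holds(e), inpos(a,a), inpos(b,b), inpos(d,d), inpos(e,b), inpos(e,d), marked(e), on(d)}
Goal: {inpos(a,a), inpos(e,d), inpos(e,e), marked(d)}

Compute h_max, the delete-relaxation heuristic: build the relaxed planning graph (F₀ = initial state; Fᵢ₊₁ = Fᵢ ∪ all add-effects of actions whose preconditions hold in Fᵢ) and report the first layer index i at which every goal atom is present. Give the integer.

F0 = init (8 atoms)
F1 = F0 ∪ {inpos(e,e), marked(d), on(a), on(b), on(e)}  (13 atoms)
goal ⊆ F1  ⇒  h_max = 1

1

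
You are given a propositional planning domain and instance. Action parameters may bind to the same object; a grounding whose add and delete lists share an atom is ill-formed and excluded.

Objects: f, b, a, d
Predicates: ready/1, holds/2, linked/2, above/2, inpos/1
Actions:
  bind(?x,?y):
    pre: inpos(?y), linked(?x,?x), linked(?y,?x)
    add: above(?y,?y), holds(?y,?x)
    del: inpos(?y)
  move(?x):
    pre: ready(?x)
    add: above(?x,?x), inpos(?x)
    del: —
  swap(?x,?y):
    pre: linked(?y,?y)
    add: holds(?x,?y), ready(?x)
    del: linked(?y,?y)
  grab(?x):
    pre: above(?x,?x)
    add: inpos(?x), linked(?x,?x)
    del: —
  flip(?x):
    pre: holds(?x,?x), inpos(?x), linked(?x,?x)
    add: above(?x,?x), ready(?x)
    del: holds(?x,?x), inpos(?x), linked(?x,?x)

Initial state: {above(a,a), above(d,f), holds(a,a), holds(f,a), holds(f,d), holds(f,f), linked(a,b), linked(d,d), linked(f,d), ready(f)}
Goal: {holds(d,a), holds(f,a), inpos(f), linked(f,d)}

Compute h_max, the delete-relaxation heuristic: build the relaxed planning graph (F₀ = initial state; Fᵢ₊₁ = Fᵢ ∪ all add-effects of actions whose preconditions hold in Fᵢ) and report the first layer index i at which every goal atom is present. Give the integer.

2

F0 = init (10 atoms)
F1 = F0 ∪ {above(f,f), holds(a,d), holds(b,d), holds(d,d), inpos(a), inpos(f), linked(a,a), ready(a), ready(b), ready(d)}  (20 atoms)
F2 = F1 ∪ {above(b,b), above(d,d), holds(b,a), holds(d,a), inpos(b), inpos(d), linked(f,f)}  (27 atoms)
goal ⊆ F2  ⇒  h_max = 2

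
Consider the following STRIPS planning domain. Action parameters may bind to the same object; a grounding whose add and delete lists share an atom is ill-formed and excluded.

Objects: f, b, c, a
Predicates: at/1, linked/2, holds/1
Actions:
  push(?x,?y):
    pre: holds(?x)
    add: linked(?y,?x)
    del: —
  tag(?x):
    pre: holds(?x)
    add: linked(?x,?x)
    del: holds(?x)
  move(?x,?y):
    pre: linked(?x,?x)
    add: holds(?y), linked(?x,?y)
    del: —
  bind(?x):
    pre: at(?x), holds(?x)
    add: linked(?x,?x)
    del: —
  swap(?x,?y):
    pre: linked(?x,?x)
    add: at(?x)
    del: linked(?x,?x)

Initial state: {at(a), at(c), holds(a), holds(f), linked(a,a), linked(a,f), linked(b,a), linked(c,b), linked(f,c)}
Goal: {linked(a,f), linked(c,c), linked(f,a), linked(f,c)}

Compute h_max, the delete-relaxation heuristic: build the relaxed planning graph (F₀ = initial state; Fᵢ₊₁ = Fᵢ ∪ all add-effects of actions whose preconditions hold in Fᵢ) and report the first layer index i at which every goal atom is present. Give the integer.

2

F0 = init (9 atoms)
F1 = F0 ∪ {holds(b), holds(c), linked(a,b), linked(a,c), linked(b,f), linked(c,a), linked(c,f), linked(f,a), linked(f,f)}  (18 atoms)
F2 = F1 ∪ {at(f), linked(b,b), linked(b,c), linked(c,c), linked(f,b)}  (23 atoms)
goal ⊆ F2  ⇒  h_max = 2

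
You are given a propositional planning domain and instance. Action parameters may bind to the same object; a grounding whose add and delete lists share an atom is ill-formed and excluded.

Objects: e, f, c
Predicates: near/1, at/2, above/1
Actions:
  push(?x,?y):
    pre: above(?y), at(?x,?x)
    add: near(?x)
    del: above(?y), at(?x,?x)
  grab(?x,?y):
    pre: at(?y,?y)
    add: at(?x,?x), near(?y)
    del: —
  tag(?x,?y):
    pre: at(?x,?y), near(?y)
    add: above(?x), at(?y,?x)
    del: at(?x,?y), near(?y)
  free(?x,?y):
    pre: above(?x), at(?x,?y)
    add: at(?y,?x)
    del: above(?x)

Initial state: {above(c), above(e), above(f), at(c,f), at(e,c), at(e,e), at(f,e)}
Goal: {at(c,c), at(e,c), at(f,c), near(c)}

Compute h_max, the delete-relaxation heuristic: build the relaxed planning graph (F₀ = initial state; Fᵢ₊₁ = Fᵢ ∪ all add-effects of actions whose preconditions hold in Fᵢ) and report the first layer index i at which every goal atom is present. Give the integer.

F0 = init (7 atoms)
F1 = F0 ∪ {at(c,c), at(c,e), at(e,f), at(f,c), at(f,f), near(e)}  (13 atoms)
F2 = F1 ∪ {near(c), near(f)}  (15 atoms)
goal ⊆ F2  ⇒  h_max = 2

2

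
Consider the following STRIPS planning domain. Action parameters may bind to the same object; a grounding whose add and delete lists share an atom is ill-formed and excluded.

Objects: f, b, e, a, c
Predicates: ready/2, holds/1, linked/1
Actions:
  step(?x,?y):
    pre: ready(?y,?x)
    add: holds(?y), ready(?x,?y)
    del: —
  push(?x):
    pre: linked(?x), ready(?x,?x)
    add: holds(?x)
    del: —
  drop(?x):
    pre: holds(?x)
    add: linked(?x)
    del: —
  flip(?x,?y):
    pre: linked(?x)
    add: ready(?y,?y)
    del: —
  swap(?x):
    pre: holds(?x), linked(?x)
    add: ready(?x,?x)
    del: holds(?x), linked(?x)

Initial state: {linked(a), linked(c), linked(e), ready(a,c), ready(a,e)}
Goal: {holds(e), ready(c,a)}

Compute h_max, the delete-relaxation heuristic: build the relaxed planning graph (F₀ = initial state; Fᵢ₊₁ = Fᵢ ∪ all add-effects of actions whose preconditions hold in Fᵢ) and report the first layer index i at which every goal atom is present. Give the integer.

2

F0 = init (5 atoms)
F1 = F0 ∪ {holds(a), ready(a,a), ready(b,b), ready(c,a), ready(c,c), ready(e,a), ready(e,e), ready(f,f)}  (13 atoms)
F2 = F1 ∪ {holds(b), holds(c), holds(e), holds(f)}  (17 atoms)
goal ⊆ F2  ⇒  h_max = 2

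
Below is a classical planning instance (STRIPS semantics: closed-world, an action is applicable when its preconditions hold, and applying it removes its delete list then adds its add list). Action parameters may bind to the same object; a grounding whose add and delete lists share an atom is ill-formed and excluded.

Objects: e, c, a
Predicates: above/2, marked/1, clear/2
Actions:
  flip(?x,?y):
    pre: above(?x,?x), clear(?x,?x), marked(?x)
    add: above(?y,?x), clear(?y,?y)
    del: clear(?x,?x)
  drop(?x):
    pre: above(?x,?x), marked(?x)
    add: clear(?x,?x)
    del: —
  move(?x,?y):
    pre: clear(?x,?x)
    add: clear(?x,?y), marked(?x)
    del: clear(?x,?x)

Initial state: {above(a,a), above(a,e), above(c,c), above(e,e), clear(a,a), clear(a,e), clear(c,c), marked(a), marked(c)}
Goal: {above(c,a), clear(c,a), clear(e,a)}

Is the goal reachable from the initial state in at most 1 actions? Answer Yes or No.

No

1. flip(c,e)  →  {above(a,a), above(a,e), above(c,c), above(e,c), above(e,e), clear(a,a), clear(a,e), clear(e,e), marked(a), marked(c)}
2. flip(a,c)  →  {above(a,a), above(a,e), above(c,a), above(c,c), above(e,c), above(e,e), clear(a,e), clear(c,c), clear(e,e), marked(a), marked(c)}
3. move(e,a)  →  {above(a,a), above(a,e), above(c,a), above(c,c), above(e,c), above(e,e), clear(a,e), clear(c,c), clear(e,a), marked(a), marked(c), marked(e)}
4. move(c,a)  →  {above(a,a), above(a,e), above(c,a), above(c,c), above(e,c), above(e,e), clear(a,e), clear(c,a), clear(e,a), marked(a), marked(c), marked(e)}
optimal plan length = 4; 4 > 1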